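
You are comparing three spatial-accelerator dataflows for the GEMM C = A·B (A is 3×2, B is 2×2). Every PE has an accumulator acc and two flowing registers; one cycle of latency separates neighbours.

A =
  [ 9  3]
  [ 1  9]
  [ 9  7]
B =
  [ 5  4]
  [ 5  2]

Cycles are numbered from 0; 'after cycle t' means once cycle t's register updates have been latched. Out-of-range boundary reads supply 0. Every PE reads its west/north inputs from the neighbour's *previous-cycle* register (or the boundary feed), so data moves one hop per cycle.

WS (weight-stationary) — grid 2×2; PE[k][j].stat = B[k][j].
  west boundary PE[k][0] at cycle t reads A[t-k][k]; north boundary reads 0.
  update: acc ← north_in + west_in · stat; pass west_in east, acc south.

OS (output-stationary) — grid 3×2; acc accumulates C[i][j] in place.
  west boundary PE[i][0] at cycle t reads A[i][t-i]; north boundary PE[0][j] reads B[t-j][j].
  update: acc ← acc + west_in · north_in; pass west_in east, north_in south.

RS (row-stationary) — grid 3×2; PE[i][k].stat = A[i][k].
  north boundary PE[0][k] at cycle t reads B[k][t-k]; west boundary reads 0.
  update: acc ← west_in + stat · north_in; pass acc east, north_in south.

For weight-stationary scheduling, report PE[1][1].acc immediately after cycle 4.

PE[1][1].acc = 50

WS on a 2×2 grid — tracing PE[1][1] and its feeders:
  0: (0,1).acc=0  regs=<0,0>
  0: (1,0).acc=0  regs=<0,0>
  0: (1,1).acc=0  regs=<0,0>
  1: (0,1).acc=36  regs=<9,36>
  1: (1,0).acc=60  regs=<3,60>
  1: (1,1).acc=0  regs=<0,0>
  2: (0,1).acc=4  regs=<1,4>
  2: (1,0).acc=50  regs=<9,50>
  2: (1,1).acc=42  regs=<3,42>
  3: (0,1).acc=36  regs=<9,36>
  3: (1,0).acc=80  regs=<7,80>
  3: (1,1).acc=22  regs=<9,22>
  4: (0,1).acc=0  regs=<0,0>
  4: (1,0).acc=0  regs=<0,0>
  4: (1,1).acc=50  regs=<7,50>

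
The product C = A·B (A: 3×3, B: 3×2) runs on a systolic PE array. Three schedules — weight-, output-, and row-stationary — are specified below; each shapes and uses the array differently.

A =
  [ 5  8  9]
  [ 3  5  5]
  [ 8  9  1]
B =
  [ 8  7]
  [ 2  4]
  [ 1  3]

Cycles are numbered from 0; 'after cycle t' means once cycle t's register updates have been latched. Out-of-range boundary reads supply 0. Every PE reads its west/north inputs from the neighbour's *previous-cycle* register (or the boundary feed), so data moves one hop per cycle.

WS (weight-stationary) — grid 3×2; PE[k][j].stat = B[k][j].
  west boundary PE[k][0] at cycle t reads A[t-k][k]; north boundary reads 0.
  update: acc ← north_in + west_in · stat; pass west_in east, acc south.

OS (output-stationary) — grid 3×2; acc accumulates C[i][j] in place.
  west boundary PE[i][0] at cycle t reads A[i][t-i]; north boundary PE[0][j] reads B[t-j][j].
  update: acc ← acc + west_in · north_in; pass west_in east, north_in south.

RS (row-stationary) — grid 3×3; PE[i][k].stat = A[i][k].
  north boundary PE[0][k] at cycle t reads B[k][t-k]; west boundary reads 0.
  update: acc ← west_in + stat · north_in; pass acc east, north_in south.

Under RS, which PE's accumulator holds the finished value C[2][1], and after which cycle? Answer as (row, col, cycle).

RS — PE[2][2] is where C[2][1] collects:
  after 0 — PE[2][2] acc=0, pass-E 0, pass-S 0
  after 1 — PE[2][2] acc=0, pass-E 0, pass-S 0
  after 2 — PE[2][2] acc=0, pass-E 0, pass-S 0
  after 3 — PE[2][2] acc=0, pass-E 0, pass-S 0
  after 4 — PE[2][2] acc=83, pass-E 83, pass-S 1
  after 5 — PE[2][2] acc=95, pass-E 95, pass-S 3

(row, col, cycle) = (2, 2, 5)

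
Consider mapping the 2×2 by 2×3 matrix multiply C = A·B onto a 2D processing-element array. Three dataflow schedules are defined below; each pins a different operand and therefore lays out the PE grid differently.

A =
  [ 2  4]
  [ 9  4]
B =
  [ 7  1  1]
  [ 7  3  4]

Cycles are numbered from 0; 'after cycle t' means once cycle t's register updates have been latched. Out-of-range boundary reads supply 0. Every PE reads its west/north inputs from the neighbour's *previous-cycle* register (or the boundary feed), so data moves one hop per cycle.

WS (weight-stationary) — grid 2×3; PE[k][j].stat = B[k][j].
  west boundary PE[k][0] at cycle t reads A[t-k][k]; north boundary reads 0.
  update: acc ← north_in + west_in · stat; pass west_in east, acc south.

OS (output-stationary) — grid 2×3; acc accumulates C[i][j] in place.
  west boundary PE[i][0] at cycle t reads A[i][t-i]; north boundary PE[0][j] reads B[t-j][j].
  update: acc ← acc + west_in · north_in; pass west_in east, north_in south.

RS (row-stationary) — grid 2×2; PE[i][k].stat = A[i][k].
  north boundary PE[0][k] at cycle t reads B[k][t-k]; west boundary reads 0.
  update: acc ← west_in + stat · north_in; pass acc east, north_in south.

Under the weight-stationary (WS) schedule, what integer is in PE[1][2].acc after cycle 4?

PE[1][2].acc = 25

WS on a 2×3 grid — tracing PE[1][2] and its feeders:
  cycle 0: PE[0][2] → acc 0, east 0, south 0
  cycle 0: PE[1][1] → acc 0, east 0, south 0
  cycle 0: PE[1][2] → acc 0, east 0, south 0
  cycle 1: PE[0][2] → acc 0, east 0, south 0
  cycle 1: PE[1][1] → acc 0, east 0, south 0
  cycle 1: PE[1][2] → acc 0, east 0, south 0
  cycle 2: PE[0][2] → acc 2, east 2, south 2
  cycle 2: PE[1][1] → acc 14, east 4, south 14
  cycle 2: PE[1][2] → acc 0, east 0, south 0
  cycle 3: PE[0][2] → acc 9, east 9, south 9
  cycle 3: PE[1][1] → acc 21, east 4, south 21
  cycle 3: PE[1][2] → acc 18, east 4, south 18
  cycle 4: PE[0][2] → acc 0, east 0, south 0
  cycle 4: PE[1][1] → acc 0, east 0, south 0
  cycle 4: PE[1][2] → acc 25, east 4, south 25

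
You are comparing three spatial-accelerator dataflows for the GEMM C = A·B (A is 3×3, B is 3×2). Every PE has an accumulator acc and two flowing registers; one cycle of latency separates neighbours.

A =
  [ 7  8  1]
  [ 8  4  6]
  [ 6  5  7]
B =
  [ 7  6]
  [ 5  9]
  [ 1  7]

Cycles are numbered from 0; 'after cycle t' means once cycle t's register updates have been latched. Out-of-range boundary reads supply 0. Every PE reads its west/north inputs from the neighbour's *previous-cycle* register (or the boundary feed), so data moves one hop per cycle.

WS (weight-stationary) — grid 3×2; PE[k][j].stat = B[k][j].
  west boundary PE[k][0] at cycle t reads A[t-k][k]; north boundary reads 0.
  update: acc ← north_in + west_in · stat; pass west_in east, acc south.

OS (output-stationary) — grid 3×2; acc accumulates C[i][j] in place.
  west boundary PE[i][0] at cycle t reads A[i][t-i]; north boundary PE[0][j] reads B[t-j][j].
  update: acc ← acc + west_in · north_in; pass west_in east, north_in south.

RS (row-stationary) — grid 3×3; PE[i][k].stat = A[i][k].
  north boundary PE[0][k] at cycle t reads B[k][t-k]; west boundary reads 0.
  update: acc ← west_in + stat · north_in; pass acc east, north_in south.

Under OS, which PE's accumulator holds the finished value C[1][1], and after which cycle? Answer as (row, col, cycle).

(row, col, cycle) = (1, 1, 4)

OS — PE[1][1] is where C[1][1] collects:
  @0  [1,1]  acc 0  |  →0  ↓0
  @1  [1,1]  acc 0  |  →0  ↓0
  @2  [1,1]  acc 48  |  →8  ↓6
  @3  [1,1]  acc 84  |  →4  ↓9
  @4  [1,1]  acc 126  |  →6  ↓7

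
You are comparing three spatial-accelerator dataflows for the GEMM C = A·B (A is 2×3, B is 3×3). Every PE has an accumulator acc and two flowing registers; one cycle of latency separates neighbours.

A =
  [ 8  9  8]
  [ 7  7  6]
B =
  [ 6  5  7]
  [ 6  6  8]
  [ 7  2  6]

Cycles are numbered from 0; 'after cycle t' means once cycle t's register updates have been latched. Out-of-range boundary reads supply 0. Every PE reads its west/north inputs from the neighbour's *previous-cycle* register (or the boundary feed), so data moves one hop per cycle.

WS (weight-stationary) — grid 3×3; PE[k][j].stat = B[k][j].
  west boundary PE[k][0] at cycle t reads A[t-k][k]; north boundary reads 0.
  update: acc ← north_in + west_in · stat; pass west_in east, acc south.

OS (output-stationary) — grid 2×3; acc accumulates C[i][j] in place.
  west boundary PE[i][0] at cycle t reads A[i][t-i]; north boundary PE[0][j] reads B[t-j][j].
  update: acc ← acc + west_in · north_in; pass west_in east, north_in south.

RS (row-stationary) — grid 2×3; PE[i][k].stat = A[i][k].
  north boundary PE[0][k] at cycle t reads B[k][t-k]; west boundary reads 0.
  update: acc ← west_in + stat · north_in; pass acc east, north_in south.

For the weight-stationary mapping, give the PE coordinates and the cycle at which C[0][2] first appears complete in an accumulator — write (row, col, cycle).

(row, col, cycle) = (2, 2, 4)

Under WS, C[0][2] lands at PE[2][2]:
  @0  [2,2]  acc 0  |  →0  ↓0
  @1  [2,2]  acc 0  |  →0  ↓0
  @2  [2,2]  acc 0  |  →0  ↓0
  @3  [2,2]  acc 0  |  →0  ↓0
  @4  [2,2]  acc 176  |  →8  ↓176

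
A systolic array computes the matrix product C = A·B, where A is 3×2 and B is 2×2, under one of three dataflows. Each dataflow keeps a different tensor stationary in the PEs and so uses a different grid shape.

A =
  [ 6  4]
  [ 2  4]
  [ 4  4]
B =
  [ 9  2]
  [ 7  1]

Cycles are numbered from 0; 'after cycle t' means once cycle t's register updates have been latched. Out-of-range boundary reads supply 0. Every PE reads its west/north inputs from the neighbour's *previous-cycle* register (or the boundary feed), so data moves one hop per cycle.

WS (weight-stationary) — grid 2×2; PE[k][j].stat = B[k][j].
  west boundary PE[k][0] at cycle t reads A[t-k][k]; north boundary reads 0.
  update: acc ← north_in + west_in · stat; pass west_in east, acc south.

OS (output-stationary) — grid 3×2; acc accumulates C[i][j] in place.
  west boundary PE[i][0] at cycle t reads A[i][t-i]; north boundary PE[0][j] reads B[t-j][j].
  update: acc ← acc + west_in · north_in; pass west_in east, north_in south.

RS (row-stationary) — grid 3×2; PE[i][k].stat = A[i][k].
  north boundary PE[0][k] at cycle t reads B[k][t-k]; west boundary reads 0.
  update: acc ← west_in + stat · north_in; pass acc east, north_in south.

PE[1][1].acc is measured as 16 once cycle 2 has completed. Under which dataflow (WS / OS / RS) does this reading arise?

WS [2×2] PE[1][1] across cycles:
  cycle 0: PE[1][1] → acc 0, east 0, south 0
  cycle 1: PE[1][1] → acc 0, east 0, south 0
  cycle 2: PE[1][1] → acc 16, east 4, south 16
OS [3×2] PE[1][1] across cycles:
  cycle 0: PE[1][1] → acc 0, east 0, south 0
  cycle 1: PE[1][1] → acc 0, east 0, south 0
  cycle 2: PE[1][1] → acc 4, east 2, south 2
RS [3×2] PE[1][1] across cycles:
  cycle 0: PE[1][1] → acc 0, east 0, south 0
  cycle 1: PE[1][1] → acc 0, east 0, south 0
  cycle 2: PE[1][1] → acc 46, east 46, south 7

dataflow = WS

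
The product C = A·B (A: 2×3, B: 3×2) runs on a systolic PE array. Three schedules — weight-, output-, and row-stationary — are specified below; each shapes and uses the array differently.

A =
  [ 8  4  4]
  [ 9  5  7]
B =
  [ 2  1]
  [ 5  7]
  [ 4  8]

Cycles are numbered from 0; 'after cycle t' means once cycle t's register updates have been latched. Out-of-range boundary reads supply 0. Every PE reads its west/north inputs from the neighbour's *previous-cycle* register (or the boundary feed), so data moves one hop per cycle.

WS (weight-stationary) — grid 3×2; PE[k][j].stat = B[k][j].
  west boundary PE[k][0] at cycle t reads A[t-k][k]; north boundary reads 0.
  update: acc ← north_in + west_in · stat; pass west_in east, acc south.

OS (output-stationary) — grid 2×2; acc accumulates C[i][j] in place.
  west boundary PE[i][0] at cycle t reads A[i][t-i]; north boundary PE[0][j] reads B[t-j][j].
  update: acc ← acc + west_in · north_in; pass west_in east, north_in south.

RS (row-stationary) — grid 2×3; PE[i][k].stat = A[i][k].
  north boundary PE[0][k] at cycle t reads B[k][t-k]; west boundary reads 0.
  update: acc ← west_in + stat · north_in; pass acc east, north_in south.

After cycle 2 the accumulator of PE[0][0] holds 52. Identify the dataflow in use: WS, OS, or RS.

WS [3×2] PE[0][0] across cycles:
  cycle 0: PE[0][0] → acc 16, east 8, south 16
  cycle 1: PE[0][0] → acc 18, east 9, south 18
  cycle 2: PE[0][0] → acc 0, east 0, south 0
OS [2×2] PE[0][0] across cycles:
  cycle 0: PE[0][0] → acc 16, east 8, south 2
  cycle 1: PE[0][0] → acc 36, east 4, south 5
  cycle 2: PE[0][0] → acc 52, east 4, south 4
RS [2×3] PE[0][0] across cycles:
  cycle 0: PE[0][0] → acc 16, east 16, south 2
  cycle 1: PE[0][0] → acc 8, east 8, south 1
  cycle 2: PE[0][0] → acc 0, east 0, south 0

dataflow = OS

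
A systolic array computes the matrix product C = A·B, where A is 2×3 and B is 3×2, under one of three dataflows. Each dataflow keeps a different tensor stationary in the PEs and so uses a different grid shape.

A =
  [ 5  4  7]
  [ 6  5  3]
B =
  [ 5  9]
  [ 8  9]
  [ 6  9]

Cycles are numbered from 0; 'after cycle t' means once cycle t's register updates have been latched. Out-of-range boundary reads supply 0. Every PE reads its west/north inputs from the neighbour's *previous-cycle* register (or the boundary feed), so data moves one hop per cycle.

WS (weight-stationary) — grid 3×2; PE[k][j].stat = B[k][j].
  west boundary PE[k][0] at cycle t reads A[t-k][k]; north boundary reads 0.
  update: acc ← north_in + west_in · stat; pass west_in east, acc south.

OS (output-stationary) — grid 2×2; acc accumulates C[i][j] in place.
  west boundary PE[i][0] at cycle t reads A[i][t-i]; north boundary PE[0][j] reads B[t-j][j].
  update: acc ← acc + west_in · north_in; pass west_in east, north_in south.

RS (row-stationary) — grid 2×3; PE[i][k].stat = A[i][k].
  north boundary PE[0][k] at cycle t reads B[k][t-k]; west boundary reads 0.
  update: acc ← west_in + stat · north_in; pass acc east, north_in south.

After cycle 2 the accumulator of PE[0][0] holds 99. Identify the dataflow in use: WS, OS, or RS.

Under WS (3×2), PE[0][0]:
  step 0 · PE0,0: acc=25; fwd→5 fwd↓25
  step 1 · PE0,0: acc=30; fwd→6 fwd↓30
  step 2 · PE0,0: acc=0; fwd→0 fwd↓0
Under OS (2×2), PE[0][0]:
  step 0 · PE0,0: acc=25; fwd→5 fwd↓5
  step 1 · PE0,0: acc=57; fwd→4 fwd↓8
  step 2 · PE0,0: acc=99; fwd→7 fwd↓6
Under RS (2×3), PE[0][0]:
  step 0 · PE0,0: acc=25; fwd→25 fwd↓5
  step 1 · PE0,0: acc=45; fwd→45 fwd↓9
  step 2 · PE0,0: acc=0; fwd→0 fwd↓0

dataflow = OS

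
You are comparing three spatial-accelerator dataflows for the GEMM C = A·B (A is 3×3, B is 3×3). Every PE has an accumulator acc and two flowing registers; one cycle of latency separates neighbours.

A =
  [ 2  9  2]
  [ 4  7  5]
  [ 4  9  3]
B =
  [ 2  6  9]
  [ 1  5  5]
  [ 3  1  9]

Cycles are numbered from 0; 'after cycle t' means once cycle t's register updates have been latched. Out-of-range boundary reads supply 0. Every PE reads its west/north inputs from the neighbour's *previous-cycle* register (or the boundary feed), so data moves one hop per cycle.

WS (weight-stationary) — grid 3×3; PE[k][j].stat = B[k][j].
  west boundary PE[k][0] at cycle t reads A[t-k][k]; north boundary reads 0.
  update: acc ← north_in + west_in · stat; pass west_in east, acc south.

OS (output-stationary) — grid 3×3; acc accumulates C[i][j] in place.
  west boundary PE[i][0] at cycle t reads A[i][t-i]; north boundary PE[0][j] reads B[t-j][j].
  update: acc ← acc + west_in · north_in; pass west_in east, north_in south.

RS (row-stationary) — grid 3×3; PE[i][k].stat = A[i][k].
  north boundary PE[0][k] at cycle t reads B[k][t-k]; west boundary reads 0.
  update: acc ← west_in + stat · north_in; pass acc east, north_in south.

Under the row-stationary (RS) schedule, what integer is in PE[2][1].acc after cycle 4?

PE[2][1].acc = 69

RS on a 3×3 grid — tracing PE[2][1] and its feeders:
  step 0 · PE1,1: acc=0; fwd→0 fwd↓0
  step 0 · PE2,0: acc=0; fwd→0 fwd↓0
  step 0 · PE2,1: acc=0; fwd→0 fwd↓0
  step 1 · PE1,1: acc=0; fwd→0 fwd↓0
  step 1 · PE2,0: acc=0; fwd→0 fwd↓0
  step 1 · PE2,1: acc=0; fwd→0 fwd↓0
  step 2 · PE1,1: acc=15; fwd→15 fwd↓1
  step 2 · PE2,0: acc=8; fwd→8 fwd↓2
  step 2 · PE2,1: acc=0; fwd→0 fwd↓0
  step 3 · PE1,1: acc=59; fwd→59 fwd↓5
  step 3 · PE2,0: acc=24; fwd→24 fwd↓6
  step 3 · PE2,1: acc=17; fwd→17 fwd↓1
  step 4 · PE1,1: acc=71; fwd→71 fwd↓5
  step 4 · PE2,0: acc=36; fwd→36 fwd↓9
  step 4 · PE2,1: acc=69; fwd→69 fwd↓5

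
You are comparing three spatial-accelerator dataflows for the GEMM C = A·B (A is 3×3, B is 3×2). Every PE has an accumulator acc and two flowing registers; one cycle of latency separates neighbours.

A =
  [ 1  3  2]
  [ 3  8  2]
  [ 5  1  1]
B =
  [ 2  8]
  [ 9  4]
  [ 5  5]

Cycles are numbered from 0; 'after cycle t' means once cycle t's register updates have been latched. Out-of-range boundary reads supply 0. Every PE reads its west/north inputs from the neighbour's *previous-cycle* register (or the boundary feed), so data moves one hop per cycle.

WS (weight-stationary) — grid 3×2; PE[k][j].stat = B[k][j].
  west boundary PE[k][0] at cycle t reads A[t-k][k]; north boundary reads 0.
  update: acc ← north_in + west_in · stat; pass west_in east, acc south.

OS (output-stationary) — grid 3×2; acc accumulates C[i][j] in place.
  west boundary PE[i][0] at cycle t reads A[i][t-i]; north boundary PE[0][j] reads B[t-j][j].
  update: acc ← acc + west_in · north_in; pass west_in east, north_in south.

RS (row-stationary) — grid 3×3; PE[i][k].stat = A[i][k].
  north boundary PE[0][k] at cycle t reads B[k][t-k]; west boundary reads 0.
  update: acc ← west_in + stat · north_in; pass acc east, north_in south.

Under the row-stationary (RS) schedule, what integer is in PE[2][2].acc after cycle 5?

RS (3×3). Following PE[2][2] plus its west/north inputs:
  [0] (1,2) acc=0 (h:0 v:0)
  [0] (2,1) acc=0 (h:0 v:0)
  [0] (2,2) acc=0 (h:0 v:0)
  [1] (1,2) acc=0 (h:0 v:0)
  [1] (2,1) acc=0 (h:0 v:0)
  [1] (2,2) acc=0 (h:0 v:0)
  [2] (1,2) acc=0 (h:0 v:0)
  [2] (2,1) acc=0 (h:0 v:0)
  [2] (2,2) acc=0 (h:0 v:0)
  [3] (1,2) acc=88 (h:88 v:5)
  [3] (2,1) acc=19 (h:19 v:9)
  [3] (2,2) acc=0 (h:0 v:0)
  [4] (1,2) acc=66 (h:66 v:5)
  [4] (2,1) acc=44 (h:44 v:4)
  [4] (2,2) acc=24 (h:24 v:5)
  [5] (1,2) acc=0 (h:0 v:0)
  [5] (2,1) acc=0 (h:0 v:0)
  [5] (2,2) acc=49 (h:49 v:5)

PE[2][2].acc = 49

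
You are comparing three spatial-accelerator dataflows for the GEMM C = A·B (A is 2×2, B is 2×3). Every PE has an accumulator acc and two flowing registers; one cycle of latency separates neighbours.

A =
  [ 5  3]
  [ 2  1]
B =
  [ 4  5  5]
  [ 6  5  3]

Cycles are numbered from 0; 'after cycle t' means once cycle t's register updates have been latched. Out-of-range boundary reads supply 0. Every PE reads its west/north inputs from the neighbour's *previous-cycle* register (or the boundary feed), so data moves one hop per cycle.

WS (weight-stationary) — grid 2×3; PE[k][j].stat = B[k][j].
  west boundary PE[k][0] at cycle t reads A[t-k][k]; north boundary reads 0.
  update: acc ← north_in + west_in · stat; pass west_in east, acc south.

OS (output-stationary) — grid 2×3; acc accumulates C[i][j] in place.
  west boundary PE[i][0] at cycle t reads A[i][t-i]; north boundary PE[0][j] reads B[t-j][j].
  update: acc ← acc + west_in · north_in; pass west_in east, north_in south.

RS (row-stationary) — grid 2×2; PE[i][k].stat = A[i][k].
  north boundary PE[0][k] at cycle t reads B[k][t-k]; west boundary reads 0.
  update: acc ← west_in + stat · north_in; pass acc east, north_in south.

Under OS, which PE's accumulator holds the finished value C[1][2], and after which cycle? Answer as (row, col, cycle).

Under OS, C[1][2] lands at PE[1][2]:
  step 0 · PE1,2: acc=0; fwd→0 fwd↓0
  step 1 · PE1,2: acc=0; fwd→0 fwd↓0
  step 2 · PE1,2: acc=0; fwd→0 fwd↓0
  step 3 · PE1,2: acc=10; fwd→2 fwd↓5
  step 4 · PE1,2: acc=13; fwd→1 fwd↓3

(row, col, cycle) = (1, 2, 4)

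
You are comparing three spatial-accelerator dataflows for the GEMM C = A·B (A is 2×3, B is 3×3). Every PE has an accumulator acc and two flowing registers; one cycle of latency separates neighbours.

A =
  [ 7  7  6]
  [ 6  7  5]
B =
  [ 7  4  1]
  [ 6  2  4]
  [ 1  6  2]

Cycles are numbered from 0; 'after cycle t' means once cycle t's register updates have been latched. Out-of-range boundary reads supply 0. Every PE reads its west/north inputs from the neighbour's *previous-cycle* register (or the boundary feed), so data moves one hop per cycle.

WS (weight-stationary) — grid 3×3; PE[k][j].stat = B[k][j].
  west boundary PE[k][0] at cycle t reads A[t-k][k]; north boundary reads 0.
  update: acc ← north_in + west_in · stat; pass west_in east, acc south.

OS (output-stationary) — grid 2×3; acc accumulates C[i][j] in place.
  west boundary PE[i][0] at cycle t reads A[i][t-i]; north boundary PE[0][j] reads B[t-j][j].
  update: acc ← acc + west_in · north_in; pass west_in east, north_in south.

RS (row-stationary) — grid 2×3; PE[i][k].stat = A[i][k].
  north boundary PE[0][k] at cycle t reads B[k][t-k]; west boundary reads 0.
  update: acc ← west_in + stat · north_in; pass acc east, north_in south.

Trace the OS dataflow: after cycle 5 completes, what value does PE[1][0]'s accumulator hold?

OS 2×3: PE[1][0] cycle-by-cycle (with neighbour feeds):
  t=0 PE[0][0]: acc=49 h=7 v=7
  t=0 PE[1][0]: acc=0 h=0 v=0
  t=1 PE[0][0]: acc=91 h=7 v=6
  t=1 PE[1][0]: acc=42 h=6 v=7
  t=2 PE[0][0]: acc=97 h=6 v=1
  t=2 PE[1][0]: acc=84 h=7 v=6
  t=3 PE[0][0]: acc=97 h=0 v=0
  t=3 PE[1][0]: acc=89 h=5 v=1
  t=4 PE[0][0]: acc=97 h=0 v=0
  t=4 PE[1][0]: acc=89 h=0 v=0
  t=5 PE[0][0]: acc=97 h=0 v=0
  t=5 PE[1][0]: acc=89 h=0 v=0

PE[1][0].acc = 89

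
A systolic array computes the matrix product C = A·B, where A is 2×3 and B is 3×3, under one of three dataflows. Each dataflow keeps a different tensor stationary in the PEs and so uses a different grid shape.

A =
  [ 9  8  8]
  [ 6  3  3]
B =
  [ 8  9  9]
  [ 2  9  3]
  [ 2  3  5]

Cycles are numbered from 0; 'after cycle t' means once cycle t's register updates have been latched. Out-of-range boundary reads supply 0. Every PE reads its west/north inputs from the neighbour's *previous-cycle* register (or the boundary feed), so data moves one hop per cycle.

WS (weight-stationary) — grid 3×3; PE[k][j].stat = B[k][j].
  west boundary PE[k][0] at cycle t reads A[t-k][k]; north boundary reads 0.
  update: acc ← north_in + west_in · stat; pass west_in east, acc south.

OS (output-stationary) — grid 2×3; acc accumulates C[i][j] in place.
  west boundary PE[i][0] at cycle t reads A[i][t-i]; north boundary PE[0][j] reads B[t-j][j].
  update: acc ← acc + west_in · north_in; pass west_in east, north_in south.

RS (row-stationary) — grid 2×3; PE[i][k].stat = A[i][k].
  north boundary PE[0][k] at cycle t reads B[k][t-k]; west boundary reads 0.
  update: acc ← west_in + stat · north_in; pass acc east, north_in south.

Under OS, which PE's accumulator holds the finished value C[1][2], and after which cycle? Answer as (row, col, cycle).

Under OS, C[1][2] lands at PE[1][2]:
  @0  [1,2]  acc 0  |  →0  ↓0
  @1  [1,2]  acc 0  |  →0  ↓0
  @2  [1,2]  acc 0  |  →0  ↓0
  @3  [1,2]  acc 54  |  →6  ↓9
  @4  [1,2]  acc 63  |  →3  ↓3
  @5  [1,2]  acc 78  |  →3  ↓5

(row, col, cycle) = (1, 2, 5)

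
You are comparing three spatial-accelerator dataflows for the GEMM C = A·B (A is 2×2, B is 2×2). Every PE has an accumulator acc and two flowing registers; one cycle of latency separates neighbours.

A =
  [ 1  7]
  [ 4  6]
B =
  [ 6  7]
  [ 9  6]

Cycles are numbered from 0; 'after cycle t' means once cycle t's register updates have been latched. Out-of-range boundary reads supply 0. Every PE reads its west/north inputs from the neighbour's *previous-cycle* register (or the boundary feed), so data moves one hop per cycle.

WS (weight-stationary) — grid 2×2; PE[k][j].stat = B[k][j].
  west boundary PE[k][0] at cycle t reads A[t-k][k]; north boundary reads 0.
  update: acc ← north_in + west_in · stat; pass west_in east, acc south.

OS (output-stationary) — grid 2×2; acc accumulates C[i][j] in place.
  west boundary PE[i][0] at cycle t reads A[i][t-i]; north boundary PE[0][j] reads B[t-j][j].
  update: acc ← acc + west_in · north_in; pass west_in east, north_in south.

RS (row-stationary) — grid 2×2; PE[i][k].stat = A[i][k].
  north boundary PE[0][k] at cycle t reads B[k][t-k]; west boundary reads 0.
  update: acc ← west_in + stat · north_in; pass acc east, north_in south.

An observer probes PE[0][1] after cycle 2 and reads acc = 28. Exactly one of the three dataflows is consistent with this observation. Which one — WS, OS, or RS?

WS [2×2] PE[0][1] across cycles:
  t=0 PE[0][1]: acc=0 h=0 v=0
  t=1 PE[0][1]: acc=7 h=1 v=7
  t=2 PE[0][1]: acc=28 h=4 v=28
OS [2×2] PE[0][1] across cycles:
  t=0 PE[0][1]: acc=0 h=0 v=0
  t=1 PE[0][1]: acc=7 h=1 v=7
  t=2 PE[0][1]: acc=49 h=7 v=6
RS [2×2] PE[0][1] across cycles:
  t=0 PE[0][1]: acc=0 h=0 v=0
  t=1 PE[0][1]: acc=69 h=69 v=9
  t=2 PE[0][1]: acc=49 h=49 v=6

dataflow = WS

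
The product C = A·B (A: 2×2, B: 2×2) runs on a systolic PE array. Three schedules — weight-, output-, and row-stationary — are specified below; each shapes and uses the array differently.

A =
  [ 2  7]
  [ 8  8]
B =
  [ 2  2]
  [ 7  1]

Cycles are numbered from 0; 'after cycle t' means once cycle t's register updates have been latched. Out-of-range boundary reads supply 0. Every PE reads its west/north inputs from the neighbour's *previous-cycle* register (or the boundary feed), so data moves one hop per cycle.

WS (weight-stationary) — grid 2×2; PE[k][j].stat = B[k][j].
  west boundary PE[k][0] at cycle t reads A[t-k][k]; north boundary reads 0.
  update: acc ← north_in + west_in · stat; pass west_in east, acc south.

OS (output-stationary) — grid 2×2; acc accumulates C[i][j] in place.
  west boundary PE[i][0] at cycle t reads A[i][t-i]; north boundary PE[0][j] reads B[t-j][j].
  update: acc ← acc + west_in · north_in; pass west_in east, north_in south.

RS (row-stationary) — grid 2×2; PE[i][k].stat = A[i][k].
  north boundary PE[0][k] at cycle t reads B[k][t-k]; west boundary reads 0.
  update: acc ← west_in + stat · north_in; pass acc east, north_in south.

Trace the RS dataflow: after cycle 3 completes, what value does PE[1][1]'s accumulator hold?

Tracing RS — 2×2 array, target PE[1][1]:
  0: (0,1).acc=0  regs=<0,0>
  0: (1,0).acc=0  regs=<0,0>
  0: (1,1).acc=0  regs=<0,0>
  1: (0,1).acc=53  regs=<53,7>
  1: (1,0).acc=16  regs=<16,2>
  1: (1,1).acc=0  regs=<0,0>
  2: (0,1).acc=11  regs=<11,1>
  2: (1,0).acc=16  regs=<16,2>
  2: (1,1).acc=72  regs=<72,7>
  3: (0,1).acc=0  regs=<0,0>
  3: (1,0).acc=0  regs=<0,0>
  3: (1,1).acc=24  regs=<24,1>

PE[1][1].acc = 24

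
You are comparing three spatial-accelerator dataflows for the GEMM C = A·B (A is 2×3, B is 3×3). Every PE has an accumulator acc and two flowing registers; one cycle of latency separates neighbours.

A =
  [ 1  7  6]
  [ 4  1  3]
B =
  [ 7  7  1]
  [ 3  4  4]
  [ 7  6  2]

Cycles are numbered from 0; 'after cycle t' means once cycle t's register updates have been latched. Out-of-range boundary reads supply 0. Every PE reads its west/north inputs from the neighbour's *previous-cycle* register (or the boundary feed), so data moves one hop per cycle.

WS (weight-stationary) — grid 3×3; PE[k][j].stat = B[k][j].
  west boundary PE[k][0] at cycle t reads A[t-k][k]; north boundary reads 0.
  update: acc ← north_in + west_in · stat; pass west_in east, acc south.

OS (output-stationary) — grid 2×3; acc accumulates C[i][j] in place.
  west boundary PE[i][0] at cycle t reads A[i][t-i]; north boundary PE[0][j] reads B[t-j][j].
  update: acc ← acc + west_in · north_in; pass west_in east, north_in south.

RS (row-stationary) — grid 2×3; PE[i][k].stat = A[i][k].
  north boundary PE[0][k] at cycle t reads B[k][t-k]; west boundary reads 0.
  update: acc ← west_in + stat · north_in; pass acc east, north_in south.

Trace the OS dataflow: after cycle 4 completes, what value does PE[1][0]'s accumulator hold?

OS on a 2×3 grid — tracing PE[1][0] and its feeders:
  0: (0,0).acc=7  regs=<1,7>
  0: (1,0).acc=0  regs=<0,0>
  1: (0,0).acc=28  regs=<7,3>
  1: (1,0).acc=28  regs=<4,7>
  2: (0,0).acc=70  regs=<6,7>
  2: (1,0).acc=31  regs=<1,3>
  3: (0,0).acc=70  regs=<0,0>
  3: (1,0).acc=52  regs=<3,7>
  4: (0,0).acc=70  regs=<0,0>
  4: (1,0).acc=52  regs=<0,0>

PE[1][0].acc = 52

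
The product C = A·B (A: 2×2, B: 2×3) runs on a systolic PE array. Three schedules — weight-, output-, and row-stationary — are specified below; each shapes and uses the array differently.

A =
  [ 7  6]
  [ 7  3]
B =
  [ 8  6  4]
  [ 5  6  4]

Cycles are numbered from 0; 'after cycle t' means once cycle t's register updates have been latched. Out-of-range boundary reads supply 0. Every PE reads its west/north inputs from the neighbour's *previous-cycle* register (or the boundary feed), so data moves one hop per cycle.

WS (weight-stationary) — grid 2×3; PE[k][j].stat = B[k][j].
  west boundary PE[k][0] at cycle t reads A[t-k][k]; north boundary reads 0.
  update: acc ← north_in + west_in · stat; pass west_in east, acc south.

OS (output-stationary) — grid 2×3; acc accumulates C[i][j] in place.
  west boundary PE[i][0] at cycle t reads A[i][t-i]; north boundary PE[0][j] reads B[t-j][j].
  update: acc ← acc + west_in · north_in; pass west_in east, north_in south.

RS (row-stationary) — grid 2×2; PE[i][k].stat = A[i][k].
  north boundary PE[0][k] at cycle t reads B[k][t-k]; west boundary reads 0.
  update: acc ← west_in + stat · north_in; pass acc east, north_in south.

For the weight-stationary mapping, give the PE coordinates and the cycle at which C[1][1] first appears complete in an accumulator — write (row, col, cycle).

WS — PE[1][1] is where C[1][1] collects:
  [0] (1,1) acc=0 (h:0 v:0)
  [1] (1,1) acc=0 (h:0 v:0)
  [2] (1,1) acc=78 (h:6 v:78)
  [3] (1,1) acc=60 (h:3 v:60)

(row, col, cycle) = (1, 1, 3)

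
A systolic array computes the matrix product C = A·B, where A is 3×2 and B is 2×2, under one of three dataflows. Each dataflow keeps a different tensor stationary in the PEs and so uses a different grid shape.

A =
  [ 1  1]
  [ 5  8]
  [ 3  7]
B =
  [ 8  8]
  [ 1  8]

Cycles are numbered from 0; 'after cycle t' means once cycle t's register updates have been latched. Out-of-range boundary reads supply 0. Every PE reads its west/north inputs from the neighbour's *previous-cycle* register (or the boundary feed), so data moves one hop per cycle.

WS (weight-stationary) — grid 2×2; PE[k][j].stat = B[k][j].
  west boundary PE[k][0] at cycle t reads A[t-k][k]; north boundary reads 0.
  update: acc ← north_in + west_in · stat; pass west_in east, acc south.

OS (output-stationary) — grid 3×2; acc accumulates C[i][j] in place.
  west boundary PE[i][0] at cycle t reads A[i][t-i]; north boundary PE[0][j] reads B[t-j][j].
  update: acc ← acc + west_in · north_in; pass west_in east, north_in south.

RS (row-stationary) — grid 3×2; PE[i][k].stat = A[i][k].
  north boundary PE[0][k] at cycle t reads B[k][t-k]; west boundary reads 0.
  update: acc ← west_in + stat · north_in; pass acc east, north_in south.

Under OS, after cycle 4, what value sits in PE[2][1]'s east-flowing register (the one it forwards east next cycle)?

register = 7

OS (3×2). Following PE[2][1] plus its west/north inputs:
  step 0 · PE1,1: acc=0; fwd→0 fwd↓0
  step 0 · PE2,0: acc=0; fwd→0 fwd↓0
  step 0 · PE2,1: acc=0; fwd→0 fwd↓0
  step 1 · PE1,1: acc=0; fwd→0 fwd↓0
  step 1 · PE2,0: acc=0; fwd→0 fwd↓0
  step 1 · PE2,1: acc=0; fwd→0 fwd↓0
  step 2 · PE1,1: acc=40; fwd→5 fwd↓8
  step 2 · PE2,0: acc=24; fwd→3 fwd↓8
  step 2 · PE2,1: acc=0; fwd→0 fwd↓0
  step 3 · PE1,1: acc=104; fwd→8 fwd↓8
  step 3 · PE2,0: acc=31; fwd→7 fwd↓1
  step 3 · PE2,1: acc=24; fwd→3 fwd↓8
  step 4 · PE1,1: acc=104; fwd→0 fwd↓0
  step 4 · PE2,0: acc=31; fwd→0 fwd↓0
  step 4 · PE2,1: acc=80; fwd→7 fwd↓8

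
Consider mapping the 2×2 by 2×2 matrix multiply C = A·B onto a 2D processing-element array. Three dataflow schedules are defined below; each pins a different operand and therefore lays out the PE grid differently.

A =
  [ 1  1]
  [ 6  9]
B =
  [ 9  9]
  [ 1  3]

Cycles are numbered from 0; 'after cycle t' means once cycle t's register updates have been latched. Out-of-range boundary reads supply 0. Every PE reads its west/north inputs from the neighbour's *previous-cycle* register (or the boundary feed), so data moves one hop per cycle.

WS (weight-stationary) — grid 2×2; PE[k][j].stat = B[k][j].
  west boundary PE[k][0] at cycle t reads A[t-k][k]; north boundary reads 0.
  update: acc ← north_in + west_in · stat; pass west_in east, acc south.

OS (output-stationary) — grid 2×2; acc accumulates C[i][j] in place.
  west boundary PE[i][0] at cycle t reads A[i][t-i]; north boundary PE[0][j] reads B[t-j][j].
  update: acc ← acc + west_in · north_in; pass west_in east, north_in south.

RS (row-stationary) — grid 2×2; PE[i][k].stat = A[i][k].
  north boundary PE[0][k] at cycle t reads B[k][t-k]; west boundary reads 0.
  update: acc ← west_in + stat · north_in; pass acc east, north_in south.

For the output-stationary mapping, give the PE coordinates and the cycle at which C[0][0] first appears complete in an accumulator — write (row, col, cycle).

OS: C[0][0] accumulates in PE[0][0]:
  @0  [0,0]  acc 9  |  →1  ↓9
  @1  [0,0]  acc 10  |  →1  ↓1

(row, col, cycle) = (0, 0, 1)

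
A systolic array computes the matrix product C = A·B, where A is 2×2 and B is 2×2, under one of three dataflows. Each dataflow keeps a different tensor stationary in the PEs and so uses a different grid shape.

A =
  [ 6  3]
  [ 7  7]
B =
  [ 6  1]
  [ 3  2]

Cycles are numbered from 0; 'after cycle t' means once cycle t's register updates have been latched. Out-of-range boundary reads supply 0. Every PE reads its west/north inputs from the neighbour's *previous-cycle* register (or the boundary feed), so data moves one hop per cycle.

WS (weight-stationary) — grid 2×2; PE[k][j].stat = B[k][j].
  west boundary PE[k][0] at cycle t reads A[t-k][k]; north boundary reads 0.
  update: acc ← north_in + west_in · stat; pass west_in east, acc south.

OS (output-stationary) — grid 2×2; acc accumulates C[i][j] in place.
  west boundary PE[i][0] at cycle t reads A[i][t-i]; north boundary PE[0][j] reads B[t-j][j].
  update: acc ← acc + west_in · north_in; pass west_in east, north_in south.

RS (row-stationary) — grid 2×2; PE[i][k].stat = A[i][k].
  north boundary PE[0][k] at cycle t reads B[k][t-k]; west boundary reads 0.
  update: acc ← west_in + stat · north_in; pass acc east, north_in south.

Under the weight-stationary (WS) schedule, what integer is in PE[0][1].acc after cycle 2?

Tracing WS — 2×2 array, target PE[0][1]:
  after 0 — PE[0][0] acc=36, pass-E 6, pass-S 36
  after 0 — PE[0][1] acc=0, pass-E 0, pass-S 0
  after 1 — PE[0][0] acc=42, pass-E 7, pass-S 42
  after 1 — PE[0][1] acc=6, pass-E 6, pass-S 6
  after 2 — PE[0][0] acc=0, pass-E 0, pass-S 0
  after 2 — PE[0][1] acc=7, pass-E 7, pass-S 7

PE[0][1].acc = 7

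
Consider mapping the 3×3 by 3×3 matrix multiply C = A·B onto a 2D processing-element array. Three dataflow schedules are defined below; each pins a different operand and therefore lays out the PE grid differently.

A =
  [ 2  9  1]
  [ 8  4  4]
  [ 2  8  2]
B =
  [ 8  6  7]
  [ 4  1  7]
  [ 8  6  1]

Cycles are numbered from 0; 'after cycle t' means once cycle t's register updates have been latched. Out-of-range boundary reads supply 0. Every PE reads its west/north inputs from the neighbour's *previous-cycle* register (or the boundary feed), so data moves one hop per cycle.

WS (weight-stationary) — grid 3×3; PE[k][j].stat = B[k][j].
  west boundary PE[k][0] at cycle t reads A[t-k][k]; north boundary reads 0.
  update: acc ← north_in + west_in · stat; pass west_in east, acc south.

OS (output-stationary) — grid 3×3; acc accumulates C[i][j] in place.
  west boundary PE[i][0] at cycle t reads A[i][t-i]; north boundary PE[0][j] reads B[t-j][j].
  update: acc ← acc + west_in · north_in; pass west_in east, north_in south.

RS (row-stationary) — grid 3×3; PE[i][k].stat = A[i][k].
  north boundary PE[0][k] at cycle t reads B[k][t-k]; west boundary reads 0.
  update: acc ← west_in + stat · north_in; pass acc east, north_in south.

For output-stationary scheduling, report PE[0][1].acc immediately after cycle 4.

OS 3×3: PE[0][1] cycle-by-cycle (with neighbour feeds):
  [0] (0,0) acc=16 (h:2 v:8)
  [0] (0,1) acc=0 (h:0 v:0)
  [1] (0,0) acc=52 (h:9 v:4)
  [1] (0,1) acc=12 (h:2 v:6)
  [2] (0,0) acc=60 (h:1 v:8)
  [2] (0,1) acc=21 (h:9 v:1)
  [3] (0,0) acc=60 (h:0 v:0)
  [3] (0,1) acc=27 (h:1 v:6)
  [4] (0,0) acc=60 (h:0 v:0)
  [4] (0,1) acc=27 (h:0 v:0)

PE[0][1].acc = 27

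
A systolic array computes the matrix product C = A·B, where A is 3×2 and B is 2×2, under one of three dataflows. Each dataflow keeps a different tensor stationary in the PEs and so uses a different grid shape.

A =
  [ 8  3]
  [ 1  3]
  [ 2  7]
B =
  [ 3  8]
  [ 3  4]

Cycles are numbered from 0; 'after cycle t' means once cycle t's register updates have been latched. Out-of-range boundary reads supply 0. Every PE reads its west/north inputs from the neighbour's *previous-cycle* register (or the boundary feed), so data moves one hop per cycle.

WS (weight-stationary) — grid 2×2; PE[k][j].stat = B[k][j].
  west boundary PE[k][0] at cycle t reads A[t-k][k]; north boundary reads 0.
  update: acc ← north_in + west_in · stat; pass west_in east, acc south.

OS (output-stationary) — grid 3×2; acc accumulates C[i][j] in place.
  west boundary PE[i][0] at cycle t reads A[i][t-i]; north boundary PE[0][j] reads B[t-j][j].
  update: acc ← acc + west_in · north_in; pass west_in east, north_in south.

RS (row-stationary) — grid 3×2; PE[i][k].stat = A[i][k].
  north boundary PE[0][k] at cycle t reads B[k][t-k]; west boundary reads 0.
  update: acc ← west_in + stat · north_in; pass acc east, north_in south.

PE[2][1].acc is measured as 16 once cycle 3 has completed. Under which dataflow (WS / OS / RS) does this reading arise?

WS (2×2): PE[2][1] does not exist.
— OS: 3×2; PE[2][1] trace:
  [0] (2,1) acc=0 (h:0 v:0)
  [1] (2,1) acc=0 (h:0 v:0)
  [2] (2,1) acc=0 (h:0 v:0)
  [3] (2,1) acc=16 (h:2 v:8)
— RS: 3×2; PE[2][1] trace:
  [0] (2,1) acc=0 (h:0 v:0)
  [1] (2,1) acc=0 (h:0 v:0)
  [2] (2,1) acc=0 (h:0 v:0)
  [3] (2,1) acc=27 (h:27 v:3)

dataflow = OS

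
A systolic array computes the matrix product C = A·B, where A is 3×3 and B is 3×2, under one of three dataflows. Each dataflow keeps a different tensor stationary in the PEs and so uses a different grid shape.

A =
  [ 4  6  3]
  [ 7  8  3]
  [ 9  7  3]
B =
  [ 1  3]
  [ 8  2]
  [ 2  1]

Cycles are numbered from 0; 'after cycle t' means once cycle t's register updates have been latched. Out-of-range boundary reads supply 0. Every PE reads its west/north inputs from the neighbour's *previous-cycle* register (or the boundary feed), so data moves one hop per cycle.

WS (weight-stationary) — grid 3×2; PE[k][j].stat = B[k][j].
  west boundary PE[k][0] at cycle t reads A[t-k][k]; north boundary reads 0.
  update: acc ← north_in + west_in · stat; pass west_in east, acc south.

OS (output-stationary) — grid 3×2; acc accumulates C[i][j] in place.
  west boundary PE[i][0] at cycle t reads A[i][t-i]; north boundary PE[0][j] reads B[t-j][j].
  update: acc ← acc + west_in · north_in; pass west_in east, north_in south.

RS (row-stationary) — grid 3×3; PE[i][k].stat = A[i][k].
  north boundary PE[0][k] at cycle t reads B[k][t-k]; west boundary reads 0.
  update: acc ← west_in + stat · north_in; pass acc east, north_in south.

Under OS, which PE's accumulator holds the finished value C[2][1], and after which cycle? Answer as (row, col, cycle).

OS — PE[2][1] is where C[2][1] collects:
  step 0 · PE2,1: acc=0; fwd→0 fwd↓0
  step 1 · PE2,1: acc=0; fwd→0 fwd↓0
  step 2 · PE2,1: acc=0; fwd→0 fwd↓0
  step 3 · PE2,1: acc=27; fwd→9 fwd↓3
  step 4 · PE2,1: acc=41; fwd→7 fwd↓2
  step 5 · PE2,1: acc=44; fwd→3 fwd↓1

(row, col, cycle) = (2, 1, 5)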